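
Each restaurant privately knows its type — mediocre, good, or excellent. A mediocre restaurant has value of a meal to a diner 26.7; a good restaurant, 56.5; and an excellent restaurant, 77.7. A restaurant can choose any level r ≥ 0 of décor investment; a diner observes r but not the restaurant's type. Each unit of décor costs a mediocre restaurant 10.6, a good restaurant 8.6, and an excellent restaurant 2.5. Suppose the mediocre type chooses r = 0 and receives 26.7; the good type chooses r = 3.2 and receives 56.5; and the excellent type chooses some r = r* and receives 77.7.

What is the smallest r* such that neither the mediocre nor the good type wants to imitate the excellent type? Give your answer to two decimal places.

5.67

Good type (on-path payoff 56.5 − 8.6×3.2 = 28.98) won't mimic when 28.98 ≥ 77.7 − 8.6·r*, i.e. r* ≥ 5.67.
Mediocre type (on-path payoff 26.7) won't mimic when 26.7 ≥ 77.7 − 10.6·r*, i.e. r* ≥ 4.81.
Both must hold, so r* = max(4.81, 5.67) = 5.67. The good type's constraint binds.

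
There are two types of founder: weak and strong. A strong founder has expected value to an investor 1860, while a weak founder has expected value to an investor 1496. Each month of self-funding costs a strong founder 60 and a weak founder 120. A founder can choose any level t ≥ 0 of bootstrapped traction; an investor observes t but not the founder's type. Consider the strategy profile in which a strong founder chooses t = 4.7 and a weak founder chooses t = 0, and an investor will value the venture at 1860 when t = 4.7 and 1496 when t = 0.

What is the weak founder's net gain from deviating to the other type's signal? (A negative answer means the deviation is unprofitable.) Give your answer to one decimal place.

Playing t = 0 the weak founder receives 1496.
Deviating to t = 4.7 brings payment 1860 at cost 120 × 4.7 = 564, netting 1296.
Gain from deviating: 1296 − 1496 = -200.0.
The gain is negative, so the weak type's incentive-compatibility constraint is satisfied.

-200.0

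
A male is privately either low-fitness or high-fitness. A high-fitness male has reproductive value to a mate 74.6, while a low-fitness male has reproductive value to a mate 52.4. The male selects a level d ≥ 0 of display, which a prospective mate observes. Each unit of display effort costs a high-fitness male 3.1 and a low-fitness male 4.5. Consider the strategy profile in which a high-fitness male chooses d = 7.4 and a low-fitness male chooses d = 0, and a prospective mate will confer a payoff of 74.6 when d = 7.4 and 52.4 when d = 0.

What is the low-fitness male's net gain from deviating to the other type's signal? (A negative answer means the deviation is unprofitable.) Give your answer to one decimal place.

Playing d = 0 the low-fitness male receives 52.4.
Deviating to d = 7.4 brings payment 74.6 at cost 4.5 × 7.4 = 33.3, netting 41.3.
Gain from deviating: 41.3 − 52.4 = -11.1.
The gain is negative, so the low-fitness type's incentive-compatibility constraint is satisfied.

-11.1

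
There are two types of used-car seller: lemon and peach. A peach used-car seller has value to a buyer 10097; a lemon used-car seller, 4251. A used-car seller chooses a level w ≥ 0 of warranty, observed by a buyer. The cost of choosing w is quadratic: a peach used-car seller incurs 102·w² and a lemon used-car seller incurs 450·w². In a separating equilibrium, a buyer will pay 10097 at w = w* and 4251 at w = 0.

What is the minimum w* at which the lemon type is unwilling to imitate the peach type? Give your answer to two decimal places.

3.60

The lemon type at w = 0 receives 4251; imitating at w* yields 10097 − 450·w*².
Indifference: 4251 = 10097 − 450·w*², so w*² = (10097 − 4251) / 450 ≈ 12.9911.
w* = √12.9911 ≈ 3.60.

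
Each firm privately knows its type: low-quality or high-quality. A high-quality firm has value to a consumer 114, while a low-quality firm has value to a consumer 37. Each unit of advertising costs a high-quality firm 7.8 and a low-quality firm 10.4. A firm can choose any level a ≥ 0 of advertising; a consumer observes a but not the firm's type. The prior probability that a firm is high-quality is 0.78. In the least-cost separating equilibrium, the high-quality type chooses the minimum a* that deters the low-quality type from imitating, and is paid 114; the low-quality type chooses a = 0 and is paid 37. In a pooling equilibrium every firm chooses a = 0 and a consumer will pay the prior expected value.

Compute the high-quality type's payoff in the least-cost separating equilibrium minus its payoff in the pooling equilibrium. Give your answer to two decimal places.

Least-cost separating signal: a* solves 37 = 114 − 10.4·a*, so a* = (114 − 37)/10.4 ≈ 7.4038.
High-quality type's separating payoff: 114 − 7.8 × a* = 114 − 7.8 × (114 − 37)/10.4 = 114 − 600.6/10.4 = 56.25.
Pooling payoff: 0.78 × 114 + 0.22 × 37 = 97.06.
Difference: 56.25 − 97.06 = -40.81.
The high-quality type would prefer the pooling outcome.

-40.81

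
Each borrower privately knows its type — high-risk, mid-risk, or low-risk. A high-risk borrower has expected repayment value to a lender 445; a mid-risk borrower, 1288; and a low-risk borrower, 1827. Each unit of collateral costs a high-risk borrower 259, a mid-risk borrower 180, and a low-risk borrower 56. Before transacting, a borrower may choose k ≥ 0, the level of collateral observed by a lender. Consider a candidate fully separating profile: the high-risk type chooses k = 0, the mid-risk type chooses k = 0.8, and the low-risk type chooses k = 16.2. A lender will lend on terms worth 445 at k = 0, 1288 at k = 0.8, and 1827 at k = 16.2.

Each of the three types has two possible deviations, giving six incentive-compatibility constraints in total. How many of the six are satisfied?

High-risk (own payoff 445): to k=0.8 gives 1288 − 259×0.8 = 1080.8 → profitable ✗; to k=16.2 gives 1827 − 259×16.2 = -2368.8 → no gain ✓.
Low-risk (own payoff 1827 − 56×16.2 = 919.8): to k=0 gives 445 → no gain ✓; to k=0.8 gives 1288 − 56×0.8 = 1243.2 → profitable ✗.
Mid-risk (own payoff 1288 − 180×0.8 = 1144): to k=0 gives 445 → no gain ✓; to k=16.2 gives 1827 − 180×16.2 = -1089 → no gain ✓.
4 of the 6 constraints hold; not an equilibrium.

4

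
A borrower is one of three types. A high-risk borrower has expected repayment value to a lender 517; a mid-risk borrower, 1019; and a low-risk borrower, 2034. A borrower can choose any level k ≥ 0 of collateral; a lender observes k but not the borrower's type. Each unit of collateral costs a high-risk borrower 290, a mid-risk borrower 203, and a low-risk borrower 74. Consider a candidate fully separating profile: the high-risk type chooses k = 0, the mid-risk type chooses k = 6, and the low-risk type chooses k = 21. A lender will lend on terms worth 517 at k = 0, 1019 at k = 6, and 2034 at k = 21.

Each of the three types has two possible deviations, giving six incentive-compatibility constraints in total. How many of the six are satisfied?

Low-risk (own payoff 2034 − 74×21 = 480): to k=0 gives 517 → profitable ✗; to k=6 gives 1019 − 74×6 = 575 → profitable ✗.
High-risk (own payoff 517): to k=6 gives 1019 − 290×6 = -721 → no gain ✓; to k=21 gives 2034 − 290×21 = -4056 → no gain ✓.
Mid-risk (own payoff 1019 − 203×6 = -199): to k=0 gives 517 → profitable ✗; to k=21 gives 2034 − 203×21 = -2229 → no gain ✓.
3 of the 6 constraints hold; not an equilibrium.

3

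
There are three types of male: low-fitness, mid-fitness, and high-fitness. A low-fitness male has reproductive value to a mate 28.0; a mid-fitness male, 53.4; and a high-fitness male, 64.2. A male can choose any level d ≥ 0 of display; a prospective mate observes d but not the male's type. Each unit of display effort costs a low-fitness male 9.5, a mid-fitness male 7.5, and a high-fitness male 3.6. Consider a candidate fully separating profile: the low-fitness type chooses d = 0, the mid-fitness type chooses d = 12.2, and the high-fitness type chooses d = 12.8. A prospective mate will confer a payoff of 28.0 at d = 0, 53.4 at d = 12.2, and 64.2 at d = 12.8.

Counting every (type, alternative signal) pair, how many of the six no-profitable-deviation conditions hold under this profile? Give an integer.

Mid-fitness (own payoff 53.4 − 7.5×12.2 = -38.1): to d=0 gives 28.0 → profitable ✗; to d=12.8 gives 64.2 − 7.5×12.8 = -31.8 → profitable ✗.
Low-fitness (own payoff 28.0): to d=12.2 gives 53.4 − 9.5×12.2 = -62.5 → no gain ✓; to d=12.8 gives 64.2 − 9.5×12.8 = -57.4 → no gain ✓.
High-fitness (own payoff 64.2 − 3.6×12.8 = 18.12): to d=0 gives 28.0 → profitable ✗; to d=12.2 gives 53.4 − 3.6×12.2 = 9.48 → no gain ✓.
3 of the 6 constraints hold; not an equilibrium.

3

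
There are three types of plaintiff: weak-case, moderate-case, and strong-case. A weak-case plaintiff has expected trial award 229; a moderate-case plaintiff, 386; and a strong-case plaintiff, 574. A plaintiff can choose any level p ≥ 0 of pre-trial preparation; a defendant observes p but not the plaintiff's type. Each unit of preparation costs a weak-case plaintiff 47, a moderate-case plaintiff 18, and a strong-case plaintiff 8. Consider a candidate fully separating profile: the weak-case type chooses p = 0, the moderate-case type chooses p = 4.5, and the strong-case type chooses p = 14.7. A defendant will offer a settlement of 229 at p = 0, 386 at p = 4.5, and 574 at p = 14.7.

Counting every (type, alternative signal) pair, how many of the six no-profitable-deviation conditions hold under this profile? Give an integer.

Strong-case (own payoff 574 − 8×14.7 = 456.4): to p=0 gives 229 → no gain ✓; to p=4.5 gives 386 − 8×4.5 = 350 → no gain ✓.
Weak-case (own payoff 229): to p=4.5 gives 386 − 47×4.5 = 174.5 → no gain ✓; to p=14.7 gives 574 − 47×14.7 = -116.9 → no gain ✓.
Moderate-case (own payoff 386 − 18×4.5 = 305): to p=0 gives 229 → no gain ✓; to p=14.7 gives 574 − 18×14.7 = 309.4 → profitable ✗.
5 of the 6 constraints hold; not an equilibrium.

5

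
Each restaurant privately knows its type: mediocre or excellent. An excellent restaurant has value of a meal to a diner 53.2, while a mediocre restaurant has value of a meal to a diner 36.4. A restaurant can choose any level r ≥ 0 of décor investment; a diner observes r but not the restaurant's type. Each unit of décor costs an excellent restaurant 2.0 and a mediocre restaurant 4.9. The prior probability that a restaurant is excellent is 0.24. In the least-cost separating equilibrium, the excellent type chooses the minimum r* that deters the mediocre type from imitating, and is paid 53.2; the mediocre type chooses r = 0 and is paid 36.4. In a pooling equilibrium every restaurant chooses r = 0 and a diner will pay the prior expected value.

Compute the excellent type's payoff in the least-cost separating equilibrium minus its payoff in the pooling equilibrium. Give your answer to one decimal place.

Least-cost separating signal: r* solves 36.4 = 53.2 − 4.9·r*, so r* = (53.2 − 36.4)/4.9 ≈ 3.4286.
Excellent type's separating payoff: 53.2 − 2.0 × r* = 53.2 − 2.0 × (53.2 − 36.4)/4.9 = 53.2 − 33.6/4.9 ≈ 46.343.
Pooling payoff: 0.24 × 53.2 + 0.76 × 36.4 = 40.432.
Difference: 46.343 − 40.432 = 5.911, i.e. 5.9 to one decimal place.
The excellent type prefers to separate.

5.9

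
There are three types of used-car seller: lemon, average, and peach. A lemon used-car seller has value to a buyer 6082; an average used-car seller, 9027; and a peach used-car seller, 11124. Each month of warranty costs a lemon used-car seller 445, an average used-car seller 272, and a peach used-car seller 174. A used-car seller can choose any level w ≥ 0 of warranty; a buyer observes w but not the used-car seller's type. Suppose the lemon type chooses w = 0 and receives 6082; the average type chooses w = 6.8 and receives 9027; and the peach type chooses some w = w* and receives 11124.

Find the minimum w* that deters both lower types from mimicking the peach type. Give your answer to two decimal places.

Lemon type (on-path payoff 6082) won't mimic when 6082 ≥ 11124 − 445·w*, i.e. w* ≥ 11.33.
Average type (on-path payoff 9027 − 272×6.8 = 7177.4) won't mimic when 7177.4 ≥ 11124 − 272·w*, i.e. w* ≥ 14.51.
Both must hold, so w* = max(11.33, 14.51) = 14.51. The average type's constraint binds.

14.51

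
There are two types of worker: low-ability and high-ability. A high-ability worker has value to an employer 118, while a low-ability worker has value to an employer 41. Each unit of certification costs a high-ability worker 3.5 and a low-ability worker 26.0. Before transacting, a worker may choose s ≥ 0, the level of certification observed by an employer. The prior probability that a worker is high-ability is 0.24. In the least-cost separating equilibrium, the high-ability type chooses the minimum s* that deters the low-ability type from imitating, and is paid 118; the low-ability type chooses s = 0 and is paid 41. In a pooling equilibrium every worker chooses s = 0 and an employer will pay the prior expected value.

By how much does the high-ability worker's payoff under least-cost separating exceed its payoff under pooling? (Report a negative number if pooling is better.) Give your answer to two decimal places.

48.15

Least-cost separating signal: s* solves 41 = 118 − 26.0·s*, so s* = (118 − 41)/26.0 ≈ 2.9615.
High-ability type's separating payoff: 118 − 3.5 × s* = 118 − 3.5 × (118 − 41)/26.0 = 118 − 269.5/26.0 ≈ 107.6346.
Pooling payoff: 0.24 × 118 + 0.76 × 41 = 59.48.
Difference: 107.6346 − 59.48 = 48.1546, i.e. 48.15 to two decimal places.
The high-ability type prefers to separate.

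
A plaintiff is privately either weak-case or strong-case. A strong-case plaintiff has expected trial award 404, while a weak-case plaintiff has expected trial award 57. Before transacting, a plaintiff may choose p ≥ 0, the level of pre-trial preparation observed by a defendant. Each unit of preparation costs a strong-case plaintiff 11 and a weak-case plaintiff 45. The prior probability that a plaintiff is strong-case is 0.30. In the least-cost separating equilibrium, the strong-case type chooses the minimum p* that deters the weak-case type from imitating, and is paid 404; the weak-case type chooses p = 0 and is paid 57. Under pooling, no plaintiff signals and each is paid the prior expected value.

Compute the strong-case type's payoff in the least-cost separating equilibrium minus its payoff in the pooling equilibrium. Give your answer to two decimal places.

Least-cost separating signal: p* solves 57 = 404 − 45·p*, so p* = (404 − 57)/45 ≈ 7.7111.
Strong-case type's separating payoff: 404 − 11 × p* = 404 − 11 × (404 − 57)/45 = 404 − 3817/45 ≈ 319.1778.
Pooling payoff: 0.30 × 404 + 0.70 × 57 = 161.1.
Difference: 319.1778 − 161.1 = 158.0778, i.e. 158.08 to two decimal places.
The strong-case type prefers to separate.

158.08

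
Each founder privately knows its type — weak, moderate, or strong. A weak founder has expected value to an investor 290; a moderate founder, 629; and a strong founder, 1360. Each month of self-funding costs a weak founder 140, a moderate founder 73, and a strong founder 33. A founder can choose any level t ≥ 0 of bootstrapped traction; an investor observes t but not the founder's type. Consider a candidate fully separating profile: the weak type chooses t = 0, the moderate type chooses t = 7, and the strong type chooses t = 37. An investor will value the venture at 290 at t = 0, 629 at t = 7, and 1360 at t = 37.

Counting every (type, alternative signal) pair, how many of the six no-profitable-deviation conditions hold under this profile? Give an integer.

3

Weak (own payoff 290): to t=7 gives 629 − 140×7 = -351 → no gain ✓; to t=37 gives 1360 − 140×37 = -3820 → no gain ✓.
Moderate (own payoff 629 − 73×7 = 118): to t=0 gives 290 → profitable ✗; to t=37 gives 1360 − 73×37 = -1341 → no gain ✓.
Strong (own payoff 1360 − 33×37 = 139): to t=0 gives 290 → profitable ✗; to t=7 gives 629 − 33×7 = 398 → profitable ✗.
3 of the 6 constraints hold; not an equilibrium.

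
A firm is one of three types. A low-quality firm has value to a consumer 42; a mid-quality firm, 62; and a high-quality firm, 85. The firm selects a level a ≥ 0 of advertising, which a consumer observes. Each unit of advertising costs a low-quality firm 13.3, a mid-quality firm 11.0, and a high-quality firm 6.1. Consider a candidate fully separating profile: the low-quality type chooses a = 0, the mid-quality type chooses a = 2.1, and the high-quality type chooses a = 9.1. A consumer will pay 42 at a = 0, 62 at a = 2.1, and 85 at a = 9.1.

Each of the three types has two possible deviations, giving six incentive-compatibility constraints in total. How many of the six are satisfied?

3

Mid-quality (own payoff 62 − 11.0×2.1 = 38.9): to a=0 gives 42 → profitable ✗; to a=9.1 gives 85 − 11.0×9.1 = -15.1 → no gain ✓.
High-quality (own payoff 85 − 6.1×9.1 = 29.49): to a=0 gives 42 → profitable ✗; to a=2.1 gives 62 − 6.1×2.1 = 49.19 → profitable ✗.
Low-quality (own payoff 42): to a=2.1 gives 62 − 13.3×2.1 = 34.07 → no gain ✓; to a=9.1 gives 85 − 13.3×9.1 = -36.03 → no gain ✓.
3 of the 6 constraints hold; not an equilibrium.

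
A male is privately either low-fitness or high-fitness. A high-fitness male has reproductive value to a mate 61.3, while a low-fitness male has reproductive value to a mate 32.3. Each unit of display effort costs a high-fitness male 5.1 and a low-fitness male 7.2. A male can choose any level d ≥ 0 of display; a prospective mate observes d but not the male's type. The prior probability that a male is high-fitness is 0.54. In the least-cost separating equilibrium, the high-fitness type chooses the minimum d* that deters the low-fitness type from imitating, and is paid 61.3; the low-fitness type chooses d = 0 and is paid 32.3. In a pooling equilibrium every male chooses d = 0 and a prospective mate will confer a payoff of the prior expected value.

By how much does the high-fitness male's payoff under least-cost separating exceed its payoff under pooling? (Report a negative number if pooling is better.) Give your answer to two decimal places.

-7.20

Least-cost separating signal: d* solves 32.3 = 61.3 − 7.2·d*, so d* = (61.3 − 32.3)/7.2 ≈ 4.0278.
High-fitness type's separating payoff: 61.3 − 5.1 × d* = 61.3 − 5.1 × (61.3 − 32.3)/7.2 = 61.3 − 147.9/7.2 ≈ 40.7583.
Pooling payoff: 0.54 × 61.3 + 0.46 × 32.3 = 47.96.
Difference: 40.7583 − 47.96 = -7.2017, i.e. -7.20 to two decimal places.
The high-fitness type would prefer the pooling outcome.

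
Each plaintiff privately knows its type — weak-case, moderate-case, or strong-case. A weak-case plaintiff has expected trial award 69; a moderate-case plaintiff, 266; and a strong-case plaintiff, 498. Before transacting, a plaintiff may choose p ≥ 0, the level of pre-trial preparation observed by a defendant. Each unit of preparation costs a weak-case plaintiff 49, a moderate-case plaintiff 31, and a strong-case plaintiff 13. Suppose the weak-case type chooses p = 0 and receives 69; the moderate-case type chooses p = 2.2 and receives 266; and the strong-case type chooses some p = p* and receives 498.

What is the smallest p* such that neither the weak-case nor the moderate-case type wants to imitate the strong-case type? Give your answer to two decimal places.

Moderate-case type (on-path payoff 266 − 31×2.2 = 197.8) won't mimic when 197.8 ≥ 498 − 31·p*, i.e. p* ≥ 9.68.
Weak-case type (on-path payoff 69) won't mimic when 69 ≥ 498 − 49·p*, i.e. p* ≥ 8.76.
Both must hold, so p* = max(8.76, 9.68) = 9.68. The moderate-case type's constraint binds.

9.68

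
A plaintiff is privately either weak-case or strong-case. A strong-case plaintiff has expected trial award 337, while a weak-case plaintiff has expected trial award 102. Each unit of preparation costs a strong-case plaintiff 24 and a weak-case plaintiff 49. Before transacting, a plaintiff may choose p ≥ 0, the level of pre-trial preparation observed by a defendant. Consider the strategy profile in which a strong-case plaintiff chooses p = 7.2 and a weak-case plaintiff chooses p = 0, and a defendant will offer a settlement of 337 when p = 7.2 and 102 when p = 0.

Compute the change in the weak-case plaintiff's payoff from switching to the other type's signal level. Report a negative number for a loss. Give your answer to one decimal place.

-117.8

Playing p = 0 the weak-case plaintiff receives 102.
Deviating to p = 7.2 brings payment 337 at cost 49 × 7.2 = 352.8, netting -15.8.
Gain from deviating: -15.8 − 102 = -117.8.
The gain is negative, so the weak-case type's incentive-compatibility constraint is satisfied.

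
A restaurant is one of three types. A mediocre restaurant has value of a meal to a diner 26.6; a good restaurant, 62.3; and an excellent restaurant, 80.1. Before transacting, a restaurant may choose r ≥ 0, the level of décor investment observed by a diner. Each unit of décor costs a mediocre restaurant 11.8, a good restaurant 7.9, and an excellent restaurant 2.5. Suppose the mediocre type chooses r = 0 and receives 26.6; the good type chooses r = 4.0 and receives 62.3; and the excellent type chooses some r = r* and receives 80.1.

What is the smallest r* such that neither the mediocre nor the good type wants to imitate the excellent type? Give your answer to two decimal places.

6.25

Good type (on-path payoff 62.3 − 7.9×4.0 = 30.7) won't mimic when 30.7 ≥ 80.1 − 7.9·r*, i.e. r* ≥ 6.25.
Mediocre type (on-path payoff 26.6) won't mimic when 26.6 ≥ 80.1 − 11.8·r*, i.e. r* ≥ 4.53.
Both must hold, so r* = max(4.53, 6.25) = 6.25. The good type's constraint binds.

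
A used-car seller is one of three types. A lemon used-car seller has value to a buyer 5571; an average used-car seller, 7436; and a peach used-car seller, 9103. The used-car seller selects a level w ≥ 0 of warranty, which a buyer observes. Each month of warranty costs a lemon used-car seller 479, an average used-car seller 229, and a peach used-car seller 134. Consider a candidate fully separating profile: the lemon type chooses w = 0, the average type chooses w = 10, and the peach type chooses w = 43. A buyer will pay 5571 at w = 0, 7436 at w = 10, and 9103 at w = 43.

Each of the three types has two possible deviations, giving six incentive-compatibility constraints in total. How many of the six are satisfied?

Average (own payoff 7436 − 229×10 = 5146): to w=0 gives 5571 → profitable ✗; to w=43 gives 9103 − 229×43 = -744 → no gain ✓.
Lemon (own payoff 5571): to w=10 gives 7436 − 479×10 = 2646 → no gain ✓; to w=43 gives 9103 − 479×43 = -11494 → no gain ✓.
Peach (own payoff 9103 − 134×43 = 3341): to w=0 gives 5571 → profitable ✗; to w=10 gives 7436 − 134×10 = 6096 → profitable ✗.
3 of the 6 constraints hold; not an equilibrium.

3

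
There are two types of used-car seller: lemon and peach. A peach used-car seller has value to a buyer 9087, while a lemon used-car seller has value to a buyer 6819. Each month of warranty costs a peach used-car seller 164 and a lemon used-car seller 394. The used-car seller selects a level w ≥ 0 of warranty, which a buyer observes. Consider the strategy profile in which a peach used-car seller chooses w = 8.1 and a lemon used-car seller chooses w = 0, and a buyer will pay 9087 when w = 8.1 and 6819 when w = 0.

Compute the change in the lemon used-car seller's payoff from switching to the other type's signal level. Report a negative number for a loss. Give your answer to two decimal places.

Playing w = 0 the lemon used-car seller receives 6819.
Deviating to w = 8.1 brings payment 9087 at cost 394 × 8.1 = 3191.4, netting 5895.6.
Gain from deviating: 5895.6 − 6819 = -923.40.
The gain is negative, so the lemon type's incentive-compatibility constraint is satisfied.

-923.40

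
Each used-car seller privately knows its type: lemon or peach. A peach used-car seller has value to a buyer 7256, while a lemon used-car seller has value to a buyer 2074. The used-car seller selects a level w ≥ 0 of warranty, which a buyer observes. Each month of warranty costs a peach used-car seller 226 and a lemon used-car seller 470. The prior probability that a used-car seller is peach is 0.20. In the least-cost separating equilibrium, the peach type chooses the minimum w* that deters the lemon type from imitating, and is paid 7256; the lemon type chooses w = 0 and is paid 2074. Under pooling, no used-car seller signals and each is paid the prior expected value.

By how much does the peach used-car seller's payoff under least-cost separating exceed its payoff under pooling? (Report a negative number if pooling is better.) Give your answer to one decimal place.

1653.8

Least-cost separating signal: w* solves 2074 = 7256 − 470·w*, so w* = (7256 − 2074)/470 ≈ 11.0255.
Peach type's separating payoff: 7256 − 226 × w* = 7256 − 226 × (7256 − 2074)/470 = 7256 − 1171132/470 ≈ 4764.230.
Pooling payoff: 0.20 × 7256 + 0.80 × 2074 = 3110.4.
Difference: 4764.230 − 3110.4 = 1653.83, i.e. 1653.8 to one decimal place.
The peach type prefers to separate.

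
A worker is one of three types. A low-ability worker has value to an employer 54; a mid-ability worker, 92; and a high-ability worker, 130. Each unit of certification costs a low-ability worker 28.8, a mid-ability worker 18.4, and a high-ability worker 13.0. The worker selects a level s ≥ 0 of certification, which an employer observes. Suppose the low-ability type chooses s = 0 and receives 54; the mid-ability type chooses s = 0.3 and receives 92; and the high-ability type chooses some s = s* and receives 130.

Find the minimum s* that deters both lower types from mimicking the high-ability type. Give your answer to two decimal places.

2.64

Low-ability type (on-path payoff 54) won't mimic when 54 ≥ 130 − 28.8·s*, i.e. s* ≥ 2.64.
Mid-ability type (on-path payoff 92 − 18.4×0.3 = 86.48) won't mimic when 86.48 ≥ 130 − 18.4·s*, i.e. s* ≥ 2.37.
Both must hold, so s* = max(2.64, 2.37) = 2.64. The low-ability type's constraint binds.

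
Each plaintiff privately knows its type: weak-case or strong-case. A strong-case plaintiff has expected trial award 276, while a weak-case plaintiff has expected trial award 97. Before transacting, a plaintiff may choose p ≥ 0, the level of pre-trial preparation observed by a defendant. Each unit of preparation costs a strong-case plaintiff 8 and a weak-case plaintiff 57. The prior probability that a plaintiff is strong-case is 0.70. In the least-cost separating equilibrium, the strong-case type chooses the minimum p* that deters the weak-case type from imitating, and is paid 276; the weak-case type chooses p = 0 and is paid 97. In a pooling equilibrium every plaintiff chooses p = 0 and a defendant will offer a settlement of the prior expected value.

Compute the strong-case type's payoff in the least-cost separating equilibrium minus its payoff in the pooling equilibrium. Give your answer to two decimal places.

28.58

Least-cost separating signal: p* solves 97 = 276 − 57·p*, so p* = (276 − 97)/57 ≈ 3.1404.
Strong-case type's separating payoff: 276 − 8 × p* = 276 − 8 × (276 − 97)/57 = 276 − 1432/57 ≈ 250.8772.
Pooling payoff: 0.70 × 276 + 0.30 × 97 = 222.3.
Difference: 250.8772 − 222.3 = 28.5772, i.e. 28.58 to two decimal places.
The strong-case type prefers to separate.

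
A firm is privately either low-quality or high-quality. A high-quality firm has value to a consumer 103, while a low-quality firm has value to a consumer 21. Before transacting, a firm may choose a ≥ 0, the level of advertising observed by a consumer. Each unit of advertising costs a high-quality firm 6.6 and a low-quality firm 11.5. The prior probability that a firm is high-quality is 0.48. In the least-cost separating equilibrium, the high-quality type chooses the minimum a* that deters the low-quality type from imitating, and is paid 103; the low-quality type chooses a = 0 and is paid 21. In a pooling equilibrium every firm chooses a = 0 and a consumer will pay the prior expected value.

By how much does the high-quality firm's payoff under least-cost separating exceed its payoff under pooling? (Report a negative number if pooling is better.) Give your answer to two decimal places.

-4.42

Least-cost separating signal: a* solves 21 = 103 − 11.5·a*, so a* = (103 − 21)/11.5 ≈ 7.1304.
High-quality type's separating payoff: 103 − 6.6 × a* = 103 − 6.6 × (103 − 21)/11.5 = 103 − 541.2/11.5 ≈ 55.9391.
Pooling payoff: 0.48 × 103 + 0.52 × 21 = 60.36.
Difference: 55.9391 − 60.36 = -4.4209, i.e. -4.42 to two decimal places.
The high-quality type would prefer the pooling outcome.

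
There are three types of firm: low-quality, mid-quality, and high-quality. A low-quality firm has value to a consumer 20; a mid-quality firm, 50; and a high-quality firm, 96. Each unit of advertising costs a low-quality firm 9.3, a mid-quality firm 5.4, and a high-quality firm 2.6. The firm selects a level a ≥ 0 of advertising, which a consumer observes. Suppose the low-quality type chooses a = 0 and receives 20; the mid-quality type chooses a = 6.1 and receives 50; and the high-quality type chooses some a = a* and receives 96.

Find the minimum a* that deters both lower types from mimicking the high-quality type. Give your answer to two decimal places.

14.62

Low-quality type (on-path payoff 20) won't mimic when 20 ≥ 96 − 9.3·a*, i.e. a* ≥ 8.17.
Mid-quality type (on-path payoff 50 − 5.4×6.1 = 17.06) won't mimic when 17.06 ≥ 96 − 5.4·a*, i.e. a* ≥ 14.62.
Both must hold, so a* = max(8.17, 14.62) = 14.62. The mid-quality type's constraint binds.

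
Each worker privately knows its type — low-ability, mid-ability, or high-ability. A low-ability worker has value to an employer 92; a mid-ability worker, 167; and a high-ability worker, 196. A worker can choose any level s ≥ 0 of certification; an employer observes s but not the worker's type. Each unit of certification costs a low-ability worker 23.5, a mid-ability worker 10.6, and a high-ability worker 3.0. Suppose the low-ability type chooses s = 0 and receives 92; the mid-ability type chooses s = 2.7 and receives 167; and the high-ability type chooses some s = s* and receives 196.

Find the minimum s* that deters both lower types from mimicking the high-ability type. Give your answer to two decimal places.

Mid-ability type (on-path payoff 167 − 10.6×2.7 = 138.38) won't mimic when 138.38 ≥ 196 − 10.6·s*, i.e. s* ≥ 5.44.
Low-ability type (on-path payoff 92) won't mimic when 92 ≥ 196 − 23.5·s*, i.e. s* ≥ 4.43.
Both must hold, so s* = max(4.43, 5.44) = 5.44. The mid-ability type's constraint binds.

5.44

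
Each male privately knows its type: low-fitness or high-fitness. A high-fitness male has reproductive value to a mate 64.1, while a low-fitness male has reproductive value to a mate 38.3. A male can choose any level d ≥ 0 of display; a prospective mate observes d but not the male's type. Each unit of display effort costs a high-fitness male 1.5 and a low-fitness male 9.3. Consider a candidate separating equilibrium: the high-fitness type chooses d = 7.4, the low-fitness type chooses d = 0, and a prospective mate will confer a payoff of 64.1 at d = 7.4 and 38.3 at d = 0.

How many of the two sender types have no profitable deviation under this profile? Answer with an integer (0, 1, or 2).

High-fitness type: signal → 64.1 − 1.5 × 7.4 = 53; deviate to 0 → 38.3. IC holds (53 ≥ 38.3).
Low-fitness type: stay at 0 → 38.3; mimic → 64.1 − 9.3 × 7.4 = -4.72. IC holds (38.3 ≥ -4.72).
2 of 2 constraints hold, so this is a separating equilibrium.

2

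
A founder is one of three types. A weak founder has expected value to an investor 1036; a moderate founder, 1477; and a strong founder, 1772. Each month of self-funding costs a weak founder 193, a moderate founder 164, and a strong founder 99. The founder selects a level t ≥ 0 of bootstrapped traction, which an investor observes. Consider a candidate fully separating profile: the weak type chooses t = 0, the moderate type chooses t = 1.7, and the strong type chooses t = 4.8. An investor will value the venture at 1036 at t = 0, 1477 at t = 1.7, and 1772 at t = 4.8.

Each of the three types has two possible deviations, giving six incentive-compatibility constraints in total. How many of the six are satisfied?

Strong (own payoff 1772 − 99×4.8 = 1296.8): to t=0 gives 1036 → no gain ✓; to t=1.7 gives 1477 − 99×1.7 = 1308.7 → profitable ✗.
Weak (own payoff 1036): to t=1.7 gives 1477 − 193×1.7 = 1148.9 → profitable ✗; to t=4.8 gives 1772 − 193×4.8 = 845.6 → no gain ✓.
Moderate (own payoff 1477 − 164×1.7 = 1198.2): to t=0 gives 1036 → no gain ✓; to t=4.8 gives 1772 − 164×4.8 = 984.8 → no gain ✓.
4 of the 6 constraints hold; not an equilibrium.

4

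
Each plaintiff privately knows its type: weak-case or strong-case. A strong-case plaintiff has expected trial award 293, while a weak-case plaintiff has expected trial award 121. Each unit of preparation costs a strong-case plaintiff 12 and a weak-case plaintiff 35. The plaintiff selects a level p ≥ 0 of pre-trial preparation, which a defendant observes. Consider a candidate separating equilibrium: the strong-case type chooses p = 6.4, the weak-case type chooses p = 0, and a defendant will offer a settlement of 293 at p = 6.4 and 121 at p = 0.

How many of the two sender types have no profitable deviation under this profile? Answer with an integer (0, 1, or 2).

Strong-case type: signal → 293 − 12 × 6.4 = 216.2; deviate to 0 → 121. IC holds (216.2 ≥ 121).
Weak-case type: stay at 0 → 121; mimic → 293 − 35 × 6.4 = 69. IC holds (121 ≥ 69).
2 of 2 constraints hold, so this is a separating equilibrium.

2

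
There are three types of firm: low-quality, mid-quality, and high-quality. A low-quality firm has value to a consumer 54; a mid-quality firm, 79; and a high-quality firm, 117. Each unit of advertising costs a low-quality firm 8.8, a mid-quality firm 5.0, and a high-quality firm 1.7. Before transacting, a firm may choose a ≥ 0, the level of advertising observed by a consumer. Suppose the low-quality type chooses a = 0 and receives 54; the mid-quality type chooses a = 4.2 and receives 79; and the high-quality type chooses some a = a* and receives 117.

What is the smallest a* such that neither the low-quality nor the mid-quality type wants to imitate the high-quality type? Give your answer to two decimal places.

Mid-quality type (on-path payoff 79 − 5.0×4.2 = 58) won't mimic when 58 ≥ 117 − 5.0·a*, i.e. a* ≥ 11.80.
Low-quality type (on-path payoff 54) won't mimic when 54 ≥ 117 − 8.8·a*, i.e. a* ≥ 7.16.
Both must hold, so a* = max(7.16, 11.80) = 11.80. The mid-quality type's constraint binds.

11.80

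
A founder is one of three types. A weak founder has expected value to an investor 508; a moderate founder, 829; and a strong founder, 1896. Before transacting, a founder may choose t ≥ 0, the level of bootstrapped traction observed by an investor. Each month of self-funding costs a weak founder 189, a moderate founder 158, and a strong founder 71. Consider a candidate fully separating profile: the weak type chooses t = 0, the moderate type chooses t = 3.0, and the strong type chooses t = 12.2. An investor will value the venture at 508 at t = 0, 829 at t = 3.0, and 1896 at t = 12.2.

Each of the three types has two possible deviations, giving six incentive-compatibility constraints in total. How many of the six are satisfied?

Weak (own payoff 508): to t=3.0 gives 829 − 189×3.0 = 262 → no gain ✓; to t=12.2 gives 1896 − 189×12.2 = -409.8 → no gain ✓.
Moderate (own payoff 829 − 158×3.0 = 355): to t=0 gives 508 → profitable ✗; to t=12.2 gives 1896 − 158×12.2 = -31.6 → no gain ✓.
Strong (own payoff 1896 − 71×12.2 = 1029.8): to t=0 gives 508 → no gain ✓; to t=3.0 gives 829 − 71×3.0 = 616 → no gain ✓.
5 of the 6 constraints hold; not an equilibrium.

5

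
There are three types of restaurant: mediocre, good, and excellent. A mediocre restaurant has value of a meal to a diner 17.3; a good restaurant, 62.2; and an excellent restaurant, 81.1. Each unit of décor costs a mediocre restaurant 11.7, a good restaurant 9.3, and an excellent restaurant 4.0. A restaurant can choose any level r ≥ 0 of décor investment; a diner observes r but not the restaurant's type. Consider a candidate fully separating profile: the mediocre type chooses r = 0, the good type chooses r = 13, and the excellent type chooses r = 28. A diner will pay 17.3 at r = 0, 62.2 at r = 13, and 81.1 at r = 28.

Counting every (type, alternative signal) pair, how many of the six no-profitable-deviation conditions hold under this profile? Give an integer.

3

Mediocre (own payoff 17.3): to r=13 gives 62.2 − 11.7×13 = -89.9 → no gain ✓; to r=28 gives 81.1 − 11.7×28 = -246.5 → no gain ✓.
Good (own payoff 62.2 − 9.3×13 = -58.7): to r=0 gives 17.3 → profitable ✗; to r=28 gives 81.1 − 9.3×28 = -179.3 → no gain ✓.
Excellent (own payoff 81.1 − 4.0×28 = -30.9): to r=0 gives 17.3 → profitable ✗; to r=13 gives 62.2 − 4.0×13 = 10.2 → profitable ✗.
3 of the 6 constraints hold; not an equilibrium.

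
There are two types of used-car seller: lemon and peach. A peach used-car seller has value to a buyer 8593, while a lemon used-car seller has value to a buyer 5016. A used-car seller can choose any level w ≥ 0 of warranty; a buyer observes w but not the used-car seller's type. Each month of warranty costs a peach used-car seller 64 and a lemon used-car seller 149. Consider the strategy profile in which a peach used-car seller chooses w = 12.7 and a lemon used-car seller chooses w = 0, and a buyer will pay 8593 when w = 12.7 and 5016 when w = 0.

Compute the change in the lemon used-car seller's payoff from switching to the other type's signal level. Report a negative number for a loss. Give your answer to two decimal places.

Playing w = 0 the lemon used-car seller receives 5016.
Deviating to w = 12.7 brings payment 8593 at cost 149 × 12.7 = 1892.3, netting 6700.7.
Gain from deviating: 6700.7 − 5016 = 1684.70.
The gain is positive, so the lemon type's incentive-compatibility constraint is violated — this profile is not a separating equilibrium.

1684.70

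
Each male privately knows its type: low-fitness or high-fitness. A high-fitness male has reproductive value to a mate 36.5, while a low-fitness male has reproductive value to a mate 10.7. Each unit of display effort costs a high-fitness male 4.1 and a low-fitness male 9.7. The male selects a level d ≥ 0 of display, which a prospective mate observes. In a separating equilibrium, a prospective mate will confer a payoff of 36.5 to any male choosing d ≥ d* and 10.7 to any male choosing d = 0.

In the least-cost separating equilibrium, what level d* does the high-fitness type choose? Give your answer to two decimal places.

A low-fitness male choosing d = 0 receives 10.7.
Imitating at d* instead would pay 36.5 at cost 9.7·d*, netting 36.5 − 9.7·d*.
Indifference: 10.7 = 36.5 − 9.7·d*, so d* = (36.5 − 10.7) / 9.7 ≈ 2.66.
This is the low-fitness type's binding incentive-compatibility constraint; any d ≥ 2.66 sustains separation on that side.

2.66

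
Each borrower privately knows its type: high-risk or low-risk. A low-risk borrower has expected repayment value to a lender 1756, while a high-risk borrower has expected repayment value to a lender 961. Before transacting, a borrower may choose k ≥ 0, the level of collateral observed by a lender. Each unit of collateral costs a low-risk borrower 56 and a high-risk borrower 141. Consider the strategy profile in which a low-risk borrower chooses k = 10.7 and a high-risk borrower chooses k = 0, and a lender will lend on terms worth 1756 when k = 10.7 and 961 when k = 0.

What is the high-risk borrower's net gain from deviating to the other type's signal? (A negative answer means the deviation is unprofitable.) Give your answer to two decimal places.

Playing k = 0 the high-risk borrower receives 961.
Deviating to k = 10.7 brings payment 1756 at cost 141 × 10.7 = 1508.7, netting 247.3.
Gain from deviating: 247.3 − 961 = -713.70.
The gain is negative, so the high-risk type's incentive-compatibility constraint is satisfied.

-713.70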